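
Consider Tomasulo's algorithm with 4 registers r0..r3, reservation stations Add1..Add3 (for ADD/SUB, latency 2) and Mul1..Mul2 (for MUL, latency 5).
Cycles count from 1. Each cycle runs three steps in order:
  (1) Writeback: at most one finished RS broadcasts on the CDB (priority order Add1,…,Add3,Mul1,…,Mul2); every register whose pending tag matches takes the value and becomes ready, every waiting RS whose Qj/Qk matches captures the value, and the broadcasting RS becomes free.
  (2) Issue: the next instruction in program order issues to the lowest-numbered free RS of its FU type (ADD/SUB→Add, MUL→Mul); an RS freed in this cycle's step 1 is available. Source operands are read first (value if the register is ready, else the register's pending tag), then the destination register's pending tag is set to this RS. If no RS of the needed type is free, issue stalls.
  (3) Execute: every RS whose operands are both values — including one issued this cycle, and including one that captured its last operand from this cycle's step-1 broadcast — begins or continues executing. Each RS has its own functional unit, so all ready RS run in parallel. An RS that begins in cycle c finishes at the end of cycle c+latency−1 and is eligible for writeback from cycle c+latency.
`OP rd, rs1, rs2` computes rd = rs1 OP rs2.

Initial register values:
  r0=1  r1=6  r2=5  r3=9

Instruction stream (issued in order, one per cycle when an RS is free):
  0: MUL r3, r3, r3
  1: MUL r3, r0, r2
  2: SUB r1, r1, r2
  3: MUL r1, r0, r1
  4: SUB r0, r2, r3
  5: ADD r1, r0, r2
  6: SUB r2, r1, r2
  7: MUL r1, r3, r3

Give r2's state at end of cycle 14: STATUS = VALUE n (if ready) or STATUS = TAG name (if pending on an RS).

STATUS = VALUE 0

cycle 1: issue MUL r3<-Mul1 // r0:1,r1:6,r2:5,r3:Mul1
cycle 2: issue MUL r3<-Mul2 // r0:1,r1:6,r2:5,r3:Mul2
cycle 3: issue SUB r1<-Add1 // r0:1,r1:Add1,r2:5,r3:Mul2
cycle 4: stall // r0:1,r1:Add1,r2:5,r3:Mul2
cycle 5: CDB Add1=1; stall // r0:1,r1:1,r2:5,r3:Mul2
cycle 6: CDB Mul1=81; issue MUL r1<-Mul1 // r0:1,r1:Mul1,r2:5,r3:Mul2
cycle 7: CDB Mul2=5; issue SUB r0<-Add1 // r0:Add1,r1:Mul1,r2:5,r3:5
cycle 8: issue ADD r1<-Add2 // r0:Add1,r1:Add2,r2:5,r3:5
cycle 9: CDB Add1=0; issue SUB r2<-Add1 // r0:0,r1:Add2,r2:Add1,r3:5
cycle 10: issue MUL r1<-Mul2 // r0:0,r1:Mul2,r2:Add1,r3:5
cycle 11: CDB Add2=5 // r0:0,r1:Mul2,r2:Add1,r3:5
cycle 12: CDB Mul1=1 // r0:0,r1:Mul2,r2:Add1,r3:5
cycle 13: CDB Add1=0 // r0:0,r1:Mul2,r2:0,r3:5
cycle 14: - // r0:0,r1:Mul2,r2:0,r3:5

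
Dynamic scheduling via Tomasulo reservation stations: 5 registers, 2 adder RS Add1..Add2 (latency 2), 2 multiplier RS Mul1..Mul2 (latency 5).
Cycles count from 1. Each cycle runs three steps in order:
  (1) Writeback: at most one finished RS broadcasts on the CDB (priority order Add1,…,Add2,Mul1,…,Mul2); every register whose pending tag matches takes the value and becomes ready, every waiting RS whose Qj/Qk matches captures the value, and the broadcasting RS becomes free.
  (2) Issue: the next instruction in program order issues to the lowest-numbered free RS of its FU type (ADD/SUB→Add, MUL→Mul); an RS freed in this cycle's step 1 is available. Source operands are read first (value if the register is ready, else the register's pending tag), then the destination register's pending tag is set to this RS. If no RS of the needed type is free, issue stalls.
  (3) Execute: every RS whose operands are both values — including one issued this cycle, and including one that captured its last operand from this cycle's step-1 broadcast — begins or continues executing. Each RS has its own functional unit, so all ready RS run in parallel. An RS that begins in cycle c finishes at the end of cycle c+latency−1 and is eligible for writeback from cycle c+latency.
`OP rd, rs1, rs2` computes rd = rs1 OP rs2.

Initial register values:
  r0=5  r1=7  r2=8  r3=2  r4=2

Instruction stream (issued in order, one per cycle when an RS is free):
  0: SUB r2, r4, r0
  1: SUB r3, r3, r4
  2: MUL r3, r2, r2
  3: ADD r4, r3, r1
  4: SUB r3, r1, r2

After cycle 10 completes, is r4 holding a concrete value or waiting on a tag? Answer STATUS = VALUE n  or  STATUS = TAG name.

STATUS = VALUE 16

cycle 1: issue SUB r2<-Add1 // r0:5,r1:7,r2:Add1,r3:2,r4:2
cycle 2: issue SUB r3<-Add2 // r0:5,r1:7,r2:Add1,r3:Add2,r4:2
cycle 3: CDB Add1=-3; issue MUL r3<-Mul1 // r0:5,r1:7,r2:-3,r3:Mul1,r4:2
cycle 4: CDB Add2=0; issue ADD r4<-Add1 // r0:5,r1:7,r2:-3,r3:Mul1,r4:Add1
cycle 5: issue SUB r3<-Add2 // r0:5,r1:7,r2:-3,r3:Add2,r4:Add1
cycle 6: - // r0:5,r1:7,r2:-3,r3:Add2,r4:Add1
cycle 7: CDB Add2=10 // r0:5,r1:7,r2:-3,r3:10,r4:Add1
cycle 8: CDB Mul1=9 // r0:5,r1:7,r2:-3,r3:10,r4:Add1
cycle 9: - // r0:5,r1:7,r2:-3,r3:10,r4:Add1
cycle 10: CDB Add1=16 // r0:5,r1:7,r2:-3,r3:10,r4:16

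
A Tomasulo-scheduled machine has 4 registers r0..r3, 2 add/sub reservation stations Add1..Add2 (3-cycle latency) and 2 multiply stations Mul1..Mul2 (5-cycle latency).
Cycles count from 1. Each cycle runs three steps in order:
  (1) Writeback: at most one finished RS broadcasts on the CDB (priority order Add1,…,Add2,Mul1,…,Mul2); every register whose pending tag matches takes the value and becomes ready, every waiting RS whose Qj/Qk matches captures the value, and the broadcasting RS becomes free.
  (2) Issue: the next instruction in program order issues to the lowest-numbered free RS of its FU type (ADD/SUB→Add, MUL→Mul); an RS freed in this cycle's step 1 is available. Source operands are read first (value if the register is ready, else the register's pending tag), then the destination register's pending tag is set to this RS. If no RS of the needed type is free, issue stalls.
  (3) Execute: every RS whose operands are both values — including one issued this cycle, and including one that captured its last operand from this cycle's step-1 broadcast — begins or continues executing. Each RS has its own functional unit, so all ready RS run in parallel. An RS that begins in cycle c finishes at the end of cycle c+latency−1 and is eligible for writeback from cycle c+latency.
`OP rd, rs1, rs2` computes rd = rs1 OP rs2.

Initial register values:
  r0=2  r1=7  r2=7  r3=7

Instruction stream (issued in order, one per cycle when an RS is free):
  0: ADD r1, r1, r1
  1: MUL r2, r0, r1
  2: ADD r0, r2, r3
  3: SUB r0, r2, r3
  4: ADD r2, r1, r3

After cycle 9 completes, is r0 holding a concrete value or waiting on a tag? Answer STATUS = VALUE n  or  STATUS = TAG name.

STATUS = TAG Add1

cycle 1: issue ADD r1<-Add1 // r0:2,r1:Add1,r2:7,r3:7
cycle 2: issue MUL r2<-Mul1 // r0:2,r1:Add1,r2:Mul1,r3:7
cycle 3: issue ADD r0<-Add2 // r0:Add2,r1:Add1,r2:Mul1,r3:7
cycle 4: CDB Add1=14; issue SUB r0<-Add1 // r0:Add1,r1:14,r2:Mul1,r3:7
cycle 5: stall // r0:Add1,r1:14,r2:Mul1,r3:7
cycle 6: stall // r0:Add1,r1:14,r2:Mul1,r3:7
cycle 7: stall // r0:Add1,r1:14,r2:Mul1,r3:7
cycle 8: stall // r0:Add1,r1:14,r2:Mul1,r3:7
cycle 9: CDB Mul1=28; stall // r0:Add1,r1:14,r2:28,r3:7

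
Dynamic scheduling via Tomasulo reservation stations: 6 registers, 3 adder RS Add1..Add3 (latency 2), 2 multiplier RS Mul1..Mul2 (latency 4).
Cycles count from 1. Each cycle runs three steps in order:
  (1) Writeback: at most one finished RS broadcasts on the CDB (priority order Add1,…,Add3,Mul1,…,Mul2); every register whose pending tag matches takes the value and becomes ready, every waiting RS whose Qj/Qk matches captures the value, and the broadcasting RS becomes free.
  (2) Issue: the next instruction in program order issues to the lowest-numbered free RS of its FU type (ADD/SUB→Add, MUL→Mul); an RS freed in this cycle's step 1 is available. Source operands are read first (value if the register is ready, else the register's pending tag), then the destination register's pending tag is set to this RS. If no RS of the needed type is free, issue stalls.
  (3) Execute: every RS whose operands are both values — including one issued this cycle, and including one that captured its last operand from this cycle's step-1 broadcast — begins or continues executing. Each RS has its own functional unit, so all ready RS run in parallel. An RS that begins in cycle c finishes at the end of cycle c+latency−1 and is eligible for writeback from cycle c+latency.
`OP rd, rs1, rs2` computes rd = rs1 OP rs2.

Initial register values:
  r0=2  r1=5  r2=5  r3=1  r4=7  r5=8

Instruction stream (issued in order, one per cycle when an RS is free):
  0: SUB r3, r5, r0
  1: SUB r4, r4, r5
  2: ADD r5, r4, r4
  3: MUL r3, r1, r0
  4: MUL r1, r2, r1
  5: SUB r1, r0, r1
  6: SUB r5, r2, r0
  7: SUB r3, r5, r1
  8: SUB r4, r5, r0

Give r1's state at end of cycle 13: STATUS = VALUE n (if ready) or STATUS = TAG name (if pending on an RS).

STATUS = VALUE -23

  c1: issue SUB r3<-Add1  regs: r0:2,r1:5,r2:5,r3:Add1,r4:7,r5:8
  c2: issue SUB r4<-Add2  regs: r0:2,r1:5,r2:5,r3:Add1,r4:Add2,r5:8
  c3: CDB Add1=6; issue ADD r5<-Add1  regs: r0:2,r1:5,r2:5,r3:6,r4:Add2,r5:Add1
  c4: CDB Add2=-1; issue MUL r3<-Mul1  regs: r0:2,r1:5,r2:5,r3:Mul1,r4:-1,r5:Add1
  c5: issue MUL r1<-Mul2  regs: r0:2,r1:Mul2,r2:5,r3:Mul1,r4:-1,r5:Add1
  c6: CDB Add1=-2; issue SUB r1<-Add1  regs: r0:2,r1:Add1,r2:5,r3:Mul1,r4:-1,r5:-2
  c7: issue SUB r5<-Add2  regs: r0:2,r1:Add1,r2:5,r3:Mul1,r4:-1,r5:Add2
  c8: CDB Mul1=10; issue SUB r3<-Add3  regs: r0:2,r1:Add1,r2:5,r3:Add3,r4:-1,r5:Add2
  c9: CDB Add2=3; issue SUB r4<-Add2  regs: r0:2,r1:Add1,r2:5,r3:Add3,r4:Add2,r5:3
  c10: CDB Mul2=25  regs: r0:2,r1:Add1,r2:5,r3:Add3,r4:Add2,r5:3
  c11: CDB Add2=1  regs: r0:2,r1:Add1,r2:5,r3:Add3,r4:1,r5:3
  c12: CDB Add1=-23  regs: r0:2,r1:-23,r2:5,r3:Add3,r4:1,r5:3
  c13: -  regs: r0:2,r1:-23,r2:5,r3:Add3,r4:1,r5:3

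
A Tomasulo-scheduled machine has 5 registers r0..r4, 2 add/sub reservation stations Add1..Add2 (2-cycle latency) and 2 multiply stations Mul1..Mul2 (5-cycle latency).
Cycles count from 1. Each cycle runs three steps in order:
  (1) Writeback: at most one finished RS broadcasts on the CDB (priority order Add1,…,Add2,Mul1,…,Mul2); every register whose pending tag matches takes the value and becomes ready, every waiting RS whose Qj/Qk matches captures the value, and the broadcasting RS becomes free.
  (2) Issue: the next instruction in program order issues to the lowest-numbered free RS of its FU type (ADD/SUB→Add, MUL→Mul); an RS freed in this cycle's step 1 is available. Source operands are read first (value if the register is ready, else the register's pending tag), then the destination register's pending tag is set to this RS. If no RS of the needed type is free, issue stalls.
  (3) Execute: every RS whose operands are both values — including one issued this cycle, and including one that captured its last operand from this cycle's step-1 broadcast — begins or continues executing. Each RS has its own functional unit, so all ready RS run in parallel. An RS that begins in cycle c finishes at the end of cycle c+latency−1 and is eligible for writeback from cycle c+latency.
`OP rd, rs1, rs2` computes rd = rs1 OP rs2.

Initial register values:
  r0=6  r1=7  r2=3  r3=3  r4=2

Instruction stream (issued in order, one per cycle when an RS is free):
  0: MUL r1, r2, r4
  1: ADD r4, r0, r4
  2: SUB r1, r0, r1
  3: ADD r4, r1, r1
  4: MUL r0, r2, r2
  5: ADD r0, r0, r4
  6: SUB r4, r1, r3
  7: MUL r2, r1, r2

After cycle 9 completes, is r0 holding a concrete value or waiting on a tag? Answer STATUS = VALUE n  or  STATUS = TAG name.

c1: issue MUL r1<-Mul1 | r0:6,r1:Mul1,r2:3,r3:3,r4:2
c2: issue ADD r4<-Add1 | r0:6,r1:Mul1,r2:3,r3:3,r4:Add1
c3: issue SUB r1<-Add2 | r0:6,r1:Add2,r2:3,r3:3,r4:Add1
c4: CDB Add1=8; issue ADD r4<-Add1 | r0:6,r1:Add2,r2:3,r3:3,r4:Add1
c5: issue MUL r0<-Mul2 | r0:Mul2,r1:Add2,r2:3,r3:3,r4:Add1
c6: CDB Mul1=6; stall | r0:Mul2,r1:Add2,r2:3,r3:3,r4:Add1
c7: stall | r0:Mul2,r1:Add2,r2:3,r3:3,r4:Add1
c8: CDB Add2=0; issue ADD r0<-Add2 | r0:Add2,r1:0,r2:3,r3:3,r4:Add1
c9: stall | r0:Add2,r1:0,r2:3,r3:3,r4:Add1

STATUS = TAG Add2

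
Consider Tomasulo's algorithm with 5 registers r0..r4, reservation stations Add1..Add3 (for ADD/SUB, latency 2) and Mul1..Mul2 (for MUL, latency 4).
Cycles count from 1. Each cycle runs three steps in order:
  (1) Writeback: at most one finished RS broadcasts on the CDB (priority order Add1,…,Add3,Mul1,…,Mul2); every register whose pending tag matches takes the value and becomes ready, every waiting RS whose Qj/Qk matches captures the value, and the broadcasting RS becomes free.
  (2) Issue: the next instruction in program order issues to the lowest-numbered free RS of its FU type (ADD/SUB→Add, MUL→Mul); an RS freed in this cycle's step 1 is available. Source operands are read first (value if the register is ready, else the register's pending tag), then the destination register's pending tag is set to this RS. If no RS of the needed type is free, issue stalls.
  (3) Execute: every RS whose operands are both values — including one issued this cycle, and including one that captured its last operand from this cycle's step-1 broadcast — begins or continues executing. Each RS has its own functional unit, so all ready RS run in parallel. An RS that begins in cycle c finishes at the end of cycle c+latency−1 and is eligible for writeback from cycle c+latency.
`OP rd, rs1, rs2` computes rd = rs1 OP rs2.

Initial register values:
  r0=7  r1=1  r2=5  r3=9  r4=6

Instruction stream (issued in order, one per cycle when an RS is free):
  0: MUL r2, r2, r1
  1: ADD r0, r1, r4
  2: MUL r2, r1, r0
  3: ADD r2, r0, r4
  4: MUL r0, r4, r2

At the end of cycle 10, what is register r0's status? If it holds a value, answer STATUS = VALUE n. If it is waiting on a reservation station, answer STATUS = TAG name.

STATUS = VALUE 78

c1: issue MUL r2<-Mul1 | r0:7,r1:1,r2:Mul1,r3:9,r4:6
c2: issue ADD r0<-Add1 | r0:Add1,r1:1,r2:Mul1,r3:9,r4:6
c3: issue MUL r2<-Mul2 | r0:Add1,r1:1,r2:Mul2,r3:9,r4:6
c4: CDB Add1=7; issue ADD r2<-Add1 | r0:7,r1:1,r2:Add1,r3:9,r4:6
c5: CDB Mul1=5; issue MUL r0<-Mul1 | r0:Mul1,r1:1,r2:Add1,r3:9,r4:6
c6: CDB Add1=13 | r0:Mul1,r1:1,r2:13,r3:9,r4:6
c7: - | r0:Mul1,r1:1,r2:13,r3:9,r4:6
c8: CDB Mul2=7 | r0:Mul1,r1:1,r2:13,r3:9,r4:6
c9: - | r0:Mul1,r1:1,r2:13,r3:9,r4:6
c10: CDB Mul1=78 | r0:78,r1:1,r2:13,r3:9,r4:6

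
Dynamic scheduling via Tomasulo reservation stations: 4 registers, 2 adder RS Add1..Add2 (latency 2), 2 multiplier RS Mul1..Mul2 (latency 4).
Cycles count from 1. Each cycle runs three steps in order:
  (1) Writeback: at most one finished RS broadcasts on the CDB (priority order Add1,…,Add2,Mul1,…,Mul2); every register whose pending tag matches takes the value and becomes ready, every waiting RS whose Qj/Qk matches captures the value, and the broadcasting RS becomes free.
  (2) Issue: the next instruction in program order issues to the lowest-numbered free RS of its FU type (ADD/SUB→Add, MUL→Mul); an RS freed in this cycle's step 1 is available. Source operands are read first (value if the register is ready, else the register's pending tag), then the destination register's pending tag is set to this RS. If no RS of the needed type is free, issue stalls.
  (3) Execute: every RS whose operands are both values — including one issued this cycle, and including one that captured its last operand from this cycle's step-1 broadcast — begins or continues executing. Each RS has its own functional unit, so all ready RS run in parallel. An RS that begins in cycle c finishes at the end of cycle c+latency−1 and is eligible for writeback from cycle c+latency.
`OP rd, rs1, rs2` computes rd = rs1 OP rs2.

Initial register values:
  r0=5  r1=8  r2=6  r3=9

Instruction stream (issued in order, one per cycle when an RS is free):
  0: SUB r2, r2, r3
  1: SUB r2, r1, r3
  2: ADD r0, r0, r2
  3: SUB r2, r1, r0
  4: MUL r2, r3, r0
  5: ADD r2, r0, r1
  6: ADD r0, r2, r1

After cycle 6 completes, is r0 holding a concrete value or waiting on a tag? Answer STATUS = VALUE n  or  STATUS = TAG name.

  c1: issue SUB r2<-Add1  regs: r0:5,r1:8,r2:Add1,r3:9
  c2: issue SUB r2<-Add2  regs: r0:5,r1:8,r2:Add2,r3:9
  c3: CDB Add1=-3; issue ADD r0<-Add1  regs: r0:Add1,r1:8,r2:Add2,r3:9
  c4: CDB Add2=-1; issue SUB r2<-Add2  regs: r0:Add1,r1:8,r2:Add2,r3:9
  c5: issue MUL r2<-Mul1  regs: r0:Add1,r1:8,r2:Mul1,r3:9
  c6: CDB Add1=4; issue ADD r2<-Add1  regs: r0:4,r1:8,r2:Add1,r3:9

STATUS = VALUE 4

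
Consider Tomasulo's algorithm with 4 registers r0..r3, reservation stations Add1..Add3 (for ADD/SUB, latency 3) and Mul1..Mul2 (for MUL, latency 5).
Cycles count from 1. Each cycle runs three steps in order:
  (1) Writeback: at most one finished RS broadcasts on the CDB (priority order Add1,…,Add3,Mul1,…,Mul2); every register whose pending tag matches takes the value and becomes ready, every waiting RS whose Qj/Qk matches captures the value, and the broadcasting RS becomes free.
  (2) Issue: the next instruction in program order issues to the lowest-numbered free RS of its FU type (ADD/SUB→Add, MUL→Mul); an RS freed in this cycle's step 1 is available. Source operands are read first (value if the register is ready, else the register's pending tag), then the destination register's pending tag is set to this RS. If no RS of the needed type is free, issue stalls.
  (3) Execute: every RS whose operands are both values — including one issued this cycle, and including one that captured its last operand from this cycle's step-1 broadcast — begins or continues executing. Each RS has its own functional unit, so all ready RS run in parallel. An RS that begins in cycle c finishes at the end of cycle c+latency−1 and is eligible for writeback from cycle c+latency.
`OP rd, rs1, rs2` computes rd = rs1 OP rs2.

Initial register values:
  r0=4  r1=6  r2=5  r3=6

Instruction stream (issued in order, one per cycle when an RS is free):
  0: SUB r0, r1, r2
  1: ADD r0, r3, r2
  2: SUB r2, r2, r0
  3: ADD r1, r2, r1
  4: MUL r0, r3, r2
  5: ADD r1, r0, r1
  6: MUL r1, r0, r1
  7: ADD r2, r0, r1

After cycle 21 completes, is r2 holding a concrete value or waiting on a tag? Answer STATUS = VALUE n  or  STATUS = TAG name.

c1: issue SUB r0<-Add1 | r0:Add1,r1:6,r2:5,r3:6
c2: issue ADD r0<-Add2 | r0:Add2,r1:6,r2:5,r3:6
c3: issue SUB r2<-Add3 | r0:Add2,r1:6,r2:Add3,r3:6
c4: CDB Add1=1; issue ADD r1<-Add1 | r0:Add2,r1:Add1,r2:Add3,r3:6
c5: CDB Add2=11; issue MUL r0<-Mul1 | r0:Mul1,r1:Add1,r2:Add3,r3:6
c6: issue ADD r1<-Add2 | r0:Mul1,r1:Add2,r2:Add3,r3:6
c7: issue MUL r1<-Mul2 | r0:Mul1,r1:Mul2,r2:Add3,r3:6
c8: CDB Add3=-6; issue ADD r2<-Add3 | r0:Mul1,r1:Mul2,r2:Add3,r3:6
c9: - | r0:Mul1,r1:Mul2,r2:Add3,r3:6
c10: - | r0:Mul1,r1:Mul2,r2:Add3,r3:6
c11: CDB Add1=0 | r0:Mul1,r1:Mul2,r2:Add3,r3:6
c12: - | r0:Mul1,r1:Mul2,r2:Add3,r3:6
c13: CDB Mul1=-36 | r0:-36,r1:Mul2,r2:Add3,r3:6
c14: - | r0:-36,r1:Mul2,r2:Add3,r3:6
c15: - | r0:-36,r1:Mul2,r2:Add3,r3:6
c16: CDB Add2=-36 | r0:-36,r1:Mul2,r2:Add3,r3:6
c17: - | r0:-36,r1:Mul2,r2:Add3,r3:6
c18: - | r0:-36,r1:Mul2,r2:Add3,r3:6
c19: - | r0:-36,r1:Mul2,r2:Add3,r3:6
c20: - | r0:-36,r1:Mul2,r2:Add3,r3:6
c21: CDB Mul2=1296 | r0:-36,r1:1296,r2:Add3,r3:6

STATUS = TAG Add3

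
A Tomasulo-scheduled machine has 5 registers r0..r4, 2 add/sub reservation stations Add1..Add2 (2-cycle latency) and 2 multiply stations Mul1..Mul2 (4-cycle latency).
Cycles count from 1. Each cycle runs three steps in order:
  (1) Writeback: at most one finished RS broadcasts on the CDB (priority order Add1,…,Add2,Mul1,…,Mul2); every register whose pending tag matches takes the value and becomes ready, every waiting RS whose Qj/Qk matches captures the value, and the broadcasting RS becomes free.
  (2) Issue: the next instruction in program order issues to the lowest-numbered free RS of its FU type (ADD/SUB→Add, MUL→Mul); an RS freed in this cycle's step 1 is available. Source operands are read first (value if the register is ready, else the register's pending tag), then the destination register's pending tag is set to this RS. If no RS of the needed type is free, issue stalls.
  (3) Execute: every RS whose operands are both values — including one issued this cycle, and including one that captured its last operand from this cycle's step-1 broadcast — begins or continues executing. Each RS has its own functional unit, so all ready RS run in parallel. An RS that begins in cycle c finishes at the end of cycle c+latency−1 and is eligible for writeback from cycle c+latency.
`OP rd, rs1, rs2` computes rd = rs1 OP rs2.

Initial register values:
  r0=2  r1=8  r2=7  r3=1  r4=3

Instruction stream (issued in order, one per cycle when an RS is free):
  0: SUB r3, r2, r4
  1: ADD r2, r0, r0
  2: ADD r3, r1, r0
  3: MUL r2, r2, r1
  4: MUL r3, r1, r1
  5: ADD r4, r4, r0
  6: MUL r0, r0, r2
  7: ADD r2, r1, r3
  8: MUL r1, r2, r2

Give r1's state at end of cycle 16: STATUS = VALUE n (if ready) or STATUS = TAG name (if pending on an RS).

c1: issue SUB r3<-Add1 | r0:2,r1:8,r2:7,r3:Add1,r4:3
c2: issue ADD r2<-Add2 | r0:2,r1:8,r2:Add2,r3:Add1,r4:3
c3: CDB Add1=4; issue ADD r3<-Add1 | r0:2,r1:8,r2:Add2,r3:Add1,r4:3
c4: CDB Add2=4; issue MUL r2<-Mul1 | r0:2,r1:8,r2:Mul1,r3:Add1,r4:3
c5: CDB Add1=10; issue MUL r3<-Mul2 | r0:2,r1:8,r2:Mul1,r3:Mul2,r4:3
c6: issue ADD r4<-Add1 | r0:2,r1:8,r2:Mul1,r3:Mul2,r4:Add1
c7: stall | r0:2,r1:8,r2:Mul1,r3:Mul2,r4:Add1
c8: CDB Add1=5; stall | r0:2,r1:8,r2:Mul1,r3:Mul2,r4:5
c9: CDB Mul1=32; issue MUL r0<-Mul1 | r0:Mul1,r1:8,r2:32,r3:Mul2,r4:5
c10: CDB Mul2=64; issue ADD r2<-Add1 | r0:Mul1,r1:8,r2:Add1,r3:64,r4:5
c11: issue MUL r1<-Mul2 | r0:Mul1,r1:Mul2,r2:Add1,r3:64,r4:5
c12: CDB Add1=72 | r0:Mul1,r1:Mul2,r2:72,r3:64,r4:5
c13: CDB Mul1=64 | r0:64,r1:Mul2,r2:72,r3:64,r4:5
c14: - | r0:64,r1:Mul2,r2:72,r3:64,r4:5
c15: - | r0:64,r1:Mul2,r2:72,r3:64,r4:5
c16: CDB Mul2=5184 | r0:64,r1:5184,r2:72,r3:64,r4:5

STATUS = VALUE 5184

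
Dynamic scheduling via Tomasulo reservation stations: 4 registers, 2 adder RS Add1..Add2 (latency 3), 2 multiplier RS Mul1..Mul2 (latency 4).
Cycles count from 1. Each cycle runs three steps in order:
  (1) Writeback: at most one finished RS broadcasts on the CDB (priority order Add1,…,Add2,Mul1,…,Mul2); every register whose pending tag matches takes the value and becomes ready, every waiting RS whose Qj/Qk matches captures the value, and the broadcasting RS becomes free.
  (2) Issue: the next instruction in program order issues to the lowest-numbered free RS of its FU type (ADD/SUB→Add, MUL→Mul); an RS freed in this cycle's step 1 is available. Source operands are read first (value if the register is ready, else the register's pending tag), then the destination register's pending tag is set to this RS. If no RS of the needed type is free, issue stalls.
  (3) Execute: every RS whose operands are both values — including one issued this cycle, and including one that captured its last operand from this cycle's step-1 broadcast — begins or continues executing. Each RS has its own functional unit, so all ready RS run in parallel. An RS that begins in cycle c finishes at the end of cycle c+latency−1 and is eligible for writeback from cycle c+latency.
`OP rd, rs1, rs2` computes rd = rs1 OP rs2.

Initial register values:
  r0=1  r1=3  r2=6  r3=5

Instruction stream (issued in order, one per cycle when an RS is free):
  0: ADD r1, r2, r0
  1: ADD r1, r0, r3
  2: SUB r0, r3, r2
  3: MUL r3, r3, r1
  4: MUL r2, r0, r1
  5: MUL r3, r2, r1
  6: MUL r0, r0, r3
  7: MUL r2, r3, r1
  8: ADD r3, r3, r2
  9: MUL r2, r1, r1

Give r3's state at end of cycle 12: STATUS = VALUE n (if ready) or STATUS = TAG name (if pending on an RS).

  c1: issue ADD r1<-Add1  regs: r0:1,r1:Add1,r2:6,r3:5
  c2: issue ADD r1<-Add2  regs: r0:1,r1:Add2,r2:6,r3:5
  c3: stall  regs: r0:1,r1:Add2,r2:6,r3:5
  c4: CDB Add1=7; issue SUB r0<-Add1  regs: r0:Add1,r1:Add2,r2:6,r3:5
  c5: CDB Add2=6; issue MUL r3<-Mul1  regs: r0:Add1,r1:6,r2:6,r3:Mul1
  c6: issue MUL r2<-Mul2  regs: r0:Add1,r1:6,r2:Mul2,r3:Mul1
  c7: CDB Add1=-1; stall  regs: r0:-1,r1:6,r2:Mul2,r3:Mul1
  c8: stall  regs: r0:-1,r1:6,r2:Mul2,r3:Mul1
  c9: CDB Mul1=30; issue MUL r3<-Mul1  regs: r0:-1,r1:6,r2:Mul2,r3:Mul1
  c10: stall  regs: r0:-1,r1:6,r2:Mul2,r3:Mul1
  c11: CDB Mul2=-6; issue MUL r0<-Mul2  regs: r0:Mul2,r1:6,r2:-6,r3:Mul1
  c12: stall  regs: r0:Mul2,r1:6,r2:-6,r3:Mul1

STATUS = TAG Mul1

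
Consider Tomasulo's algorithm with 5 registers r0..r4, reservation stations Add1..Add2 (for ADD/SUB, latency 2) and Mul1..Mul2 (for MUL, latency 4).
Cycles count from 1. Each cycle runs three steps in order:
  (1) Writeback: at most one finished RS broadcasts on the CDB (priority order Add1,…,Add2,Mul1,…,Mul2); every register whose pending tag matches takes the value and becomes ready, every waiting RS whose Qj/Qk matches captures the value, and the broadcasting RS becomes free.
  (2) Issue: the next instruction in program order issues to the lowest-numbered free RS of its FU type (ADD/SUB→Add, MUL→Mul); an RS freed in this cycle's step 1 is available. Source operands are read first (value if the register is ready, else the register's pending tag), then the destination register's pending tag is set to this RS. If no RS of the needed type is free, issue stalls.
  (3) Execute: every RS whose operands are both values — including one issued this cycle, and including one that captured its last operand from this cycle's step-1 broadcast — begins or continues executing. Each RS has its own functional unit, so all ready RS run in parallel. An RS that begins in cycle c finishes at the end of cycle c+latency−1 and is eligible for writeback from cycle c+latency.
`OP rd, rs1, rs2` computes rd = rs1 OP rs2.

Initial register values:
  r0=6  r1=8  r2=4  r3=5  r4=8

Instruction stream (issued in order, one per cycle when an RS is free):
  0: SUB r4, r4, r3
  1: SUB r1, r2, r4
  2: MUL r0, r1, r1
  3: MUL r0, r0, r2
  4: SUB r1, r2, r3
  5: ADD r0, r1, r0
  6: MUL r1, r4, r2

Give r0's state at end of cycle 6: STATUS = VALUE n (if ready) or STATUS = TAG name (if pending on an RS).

c1: issue SUB r4<-Add1 | r0:6,r1:8,r2:4,r3:5,r4:Add1
c2: issue SUB r1<-Add2 | r0:6,r1:Add2,r2:4,r3:5,r4:Add1
c3: CDB Add1=3; issue MUL r0<-Mul1 | r0:Mul1,r1:Add2,r2:4,r3:5,r4:3
c4: issue MUL r0<-Mul2 | r0:Mul2,r1:Add2,r2:4,r3:5,r4:3
c5: CDB Add2=1; issue SUB r1<-Add1 | r0:Mul2,r1:Add1,r2:4,r3:5,r4:3
c6: issue ADD r0<-Add2 | r0:Add2,r1:Add1,r2:4,r3:5,r4:3

STATUS = TAG Add2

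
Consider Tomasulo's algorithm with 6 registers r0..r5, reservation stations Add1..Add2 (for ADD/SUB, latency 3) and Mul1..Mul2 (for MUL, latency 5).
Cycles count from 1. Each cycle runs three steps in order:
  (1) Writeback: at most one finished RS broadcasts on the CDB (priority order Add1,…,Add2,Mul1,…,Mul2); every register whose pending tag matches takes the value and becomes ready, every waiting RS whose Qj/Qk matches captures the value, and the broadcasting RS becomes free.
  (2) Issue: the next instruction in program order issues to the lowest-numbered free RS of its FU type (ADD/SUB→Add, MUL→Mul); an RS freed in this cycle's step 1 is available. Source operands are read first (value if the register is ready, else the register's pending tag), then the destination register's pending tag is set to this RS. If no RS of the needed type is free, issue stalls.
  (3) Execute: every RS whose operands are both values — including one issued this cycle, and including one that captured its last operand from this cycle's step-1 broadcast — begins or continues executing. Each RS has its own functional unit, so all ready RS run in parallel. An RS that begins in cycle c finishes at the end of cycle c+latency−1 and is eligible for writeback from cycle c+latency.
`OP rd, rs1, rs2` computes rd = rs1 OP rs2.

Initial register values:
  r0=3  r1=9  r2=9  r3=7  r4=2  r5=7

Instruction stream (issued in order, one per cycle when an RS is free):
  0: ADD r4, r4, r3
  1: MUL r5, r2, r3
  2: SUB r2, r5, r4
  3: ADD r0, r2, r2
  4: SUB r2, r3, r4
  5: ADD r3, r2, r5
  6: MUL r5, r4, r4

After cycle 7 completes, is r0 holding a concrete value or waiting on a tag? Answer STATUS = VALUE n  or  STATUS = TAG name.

STATUS = TAG Add1

cycle 1: issue ADD r4<-Add1 // r0:3,r1:9,r2:9,r3:7,r4:Add1,r5:7
cycle 2: issue MUL r5<-Mul1 // r0:3,r1:9,r2:9,r3:7,r4:Add1,r5:Mul1
cycle 3: issue SUB r2<-Add2 // r0:3,r1:9,r2:Add2,r3:7,r4:Add1,r5:Mul1
cycle 4: CDB Add1=9; issue ADD r0<-Add1 // r0:Add1,r1:9,r2:Add2,r3:7,r4:9,r5:Mul1
cycle 5: stall // r0:Add1,r1:9,r2:Add2,r3:7,r4:9,r5:Mul1
cycle 6: stall // r0:Add1,r1:9,r2:Add2,r3:7,r4:9,r5:Mul1
cycle 7: CDB Mul1=63; stall // r0:Add1,r1:9,r2:Add2,r3:7,r4:9,r5:63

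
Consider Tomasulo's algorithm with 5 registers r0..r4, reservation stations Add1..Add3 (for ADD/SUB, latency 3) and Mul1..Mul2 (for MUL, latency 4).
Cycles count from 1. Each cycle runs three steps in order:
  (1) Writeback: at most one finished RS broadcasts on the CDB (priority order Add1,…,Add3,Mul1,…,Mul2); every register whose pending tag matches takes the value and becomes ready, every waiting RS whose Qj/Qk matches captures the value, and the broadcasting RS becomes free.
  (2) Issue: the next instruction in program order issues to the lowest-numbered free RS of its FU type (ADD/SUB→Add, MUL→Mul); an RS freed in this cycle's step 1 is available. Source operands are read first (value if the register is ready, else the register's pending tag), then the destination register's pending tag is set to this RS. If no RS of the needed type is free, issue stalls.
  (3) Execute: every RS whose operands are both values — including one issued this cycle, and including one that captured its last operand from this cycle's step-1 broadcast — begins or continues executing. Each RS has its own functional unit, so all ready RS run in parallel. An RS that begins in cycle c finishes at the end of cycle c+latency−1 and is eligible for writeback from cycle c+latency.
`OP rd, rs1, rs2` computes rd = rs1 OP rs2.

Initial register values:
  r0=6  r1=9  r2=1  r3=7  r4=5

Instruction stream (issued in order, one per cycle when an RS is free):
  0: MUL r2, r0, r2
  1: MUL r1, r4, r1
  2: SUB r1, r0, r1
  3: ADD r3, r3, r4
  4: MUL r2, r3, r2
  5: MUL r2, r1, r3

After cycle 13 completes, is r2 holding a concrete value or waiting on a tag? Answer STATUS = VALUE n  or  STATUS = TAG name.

  c1: issue MUL r2<-Mul1  regs: r0:6,r1:9,r2:Mul1,r3:7,r4:5
  c2: issue MUL r1<-Mul2  regs: r0:6,r1:Mul2,r2:Mul1,r3:7,r4:5
  c3: issue SUB r1<-Add1  regs: r0:6,r1:Add1,r2:Mul1,r3:7,r4:5
  c4: issue ADD r3<-Add2  regs: r0:6,r1:Add1,r2:Mul1,r3:Add2,r4:5
  c5: CDB Mul1=6; issue MUL r2<-Mul1  regs: r0:6,r1:Add1,r2:Mul1,r3:Add2,r4:5
  c6: CDB Mul2=45; issue MUL r2<-Mul2  regs: r0:6,r1:Add1,r2:Mul2,r3:Add2,r4:5
  c7: CDB Add2=12  regs: r0:6,r1:Add1,r2:Mul2,r3:12,r4:5
  c8: -  regs: r0:6,r1:Add1,r2:Mul2,r3:12,r4:5
  c9: CDB Add1=-39  regs: r0:6,r1:-39,r2:Mul2,r3:12,r4:5
  c10: -  regs: r0:6,r1:-39,r2:Mul2,r3:12,r4:5
  c11: CDB Mul1=72  regs: r0:6,r1:-39,r2:Mul2,r3:12,r4:5
  c12: -  regs: r0:6,r1:-39,r2:Mul2,r3:12,r4:5
  c13: CDB Mul2=-468  regs: r0:6,r1:-39,r2:-468,r3:12,r4:5

STATUS = VALUE -468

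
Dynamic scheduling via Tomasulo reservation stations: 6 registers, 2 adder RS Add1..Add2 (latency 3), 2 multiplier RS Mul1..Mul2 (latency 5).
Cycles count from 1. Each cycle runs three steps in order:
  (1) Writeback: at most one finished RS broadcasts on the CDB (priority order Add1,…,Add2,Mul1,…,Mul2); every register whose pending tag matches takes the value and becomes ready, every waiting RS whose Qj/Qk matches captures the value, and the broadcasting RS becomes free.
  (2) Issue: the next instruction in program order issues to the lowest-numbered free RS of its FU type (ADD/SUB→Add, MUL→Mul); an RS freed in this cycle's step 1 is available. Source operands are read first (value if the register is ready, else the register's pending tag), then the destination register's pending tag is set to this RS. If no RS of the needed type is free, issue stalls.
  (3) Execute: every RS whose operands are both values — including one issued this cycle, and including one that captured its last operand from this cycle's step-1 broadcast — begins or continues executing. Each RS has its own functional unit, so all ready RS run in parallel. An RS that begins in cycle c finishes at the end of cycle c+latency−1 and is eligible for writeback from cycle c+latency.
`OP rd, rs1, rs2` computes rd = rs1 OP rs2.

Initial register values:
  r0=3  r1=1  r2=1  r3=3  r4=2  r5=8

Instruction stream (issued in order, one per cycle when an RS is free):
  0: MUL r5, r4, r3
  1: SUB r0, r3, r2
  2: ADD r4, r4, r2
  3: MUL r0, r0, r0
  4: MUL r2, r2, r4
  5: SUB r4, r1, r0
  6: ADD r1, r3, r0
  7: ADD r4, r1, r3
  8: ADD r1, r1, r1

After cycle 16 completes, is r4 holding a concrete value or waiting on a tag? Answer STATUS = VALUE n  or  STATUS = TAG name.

c1: issue MUL r5<-Mul1 | r0:3,r1:1,r2:1,r3:3,r4:2,r5:Mul1
c2: issue SUB r0<-Add1 | r0:Add1,r1:1,r2:1,r3:3,r4:2,r5:Mul1
c3: issue ADD r4<-Add2 | r0:Add1,r1:1,r2:1,r3:3,r4:Add2,r5:Mul1
c4: issue MUL r0<-Mul2 | r0:Mul2,r1:1,r2:1,r3:3,r4:Add2,r5:Mul1
c5: CDB Add1=2; stall | r0:Mul2,r1:1,r2:1,r3:3,r4:Add2,r5:Mul1
c6: CDB Add2=3; stall | r0:Mul2,r1:1,r2:1,r3:3,r4:3,r5:Mul1
c7: CDB Mul1=6; issue MUL r2<-Mul1 | r0:Mul2,r1:1,r2:Mul1,r3:3,r4:3,r5:6
c8: issue SUB r4<-Add1 | r0:Mul2,r1:1,r2:Mul1,r3:3,r4:Add1,r5:6
c9: issue ADD r1<-Add2 | r0:Mul2,r1:Add2,r2:Mul1,r3:3,r4:Add1,r5:6
c10: CDB Mul2=4; stall | r0:4,r1:Add2,r2:Mul1,r3:3,r4:Add1,r5:6
c11: stall | r0:4,r1:Add2,r2:Mul1,r3:3,r4:Add1,r5:6
c12: CDB Mul1=3; stall | r0:4,r1:Add2,r2:3,r3:3,r4:Add1,r5:6
c13: CDB Add1=-3; issue ADD r4<-Add1 | r0:4,r1:Add2,r2:3,r3:3,r4:Add1,r5:6
c14: CDB Add2=7; issue ADD r1<-Add2 | r0:4,r1:Add2,r2:3,r3:3,r4:Add1,r5:6
c15: - | r0:4,r1:Add2,r2:3,r3:3,r4:Add1,r5:6
c16: - | r0:4,r1:Add2,r2:3,r3:3,r4:Add1,r5:6

STATUS = TAG Add1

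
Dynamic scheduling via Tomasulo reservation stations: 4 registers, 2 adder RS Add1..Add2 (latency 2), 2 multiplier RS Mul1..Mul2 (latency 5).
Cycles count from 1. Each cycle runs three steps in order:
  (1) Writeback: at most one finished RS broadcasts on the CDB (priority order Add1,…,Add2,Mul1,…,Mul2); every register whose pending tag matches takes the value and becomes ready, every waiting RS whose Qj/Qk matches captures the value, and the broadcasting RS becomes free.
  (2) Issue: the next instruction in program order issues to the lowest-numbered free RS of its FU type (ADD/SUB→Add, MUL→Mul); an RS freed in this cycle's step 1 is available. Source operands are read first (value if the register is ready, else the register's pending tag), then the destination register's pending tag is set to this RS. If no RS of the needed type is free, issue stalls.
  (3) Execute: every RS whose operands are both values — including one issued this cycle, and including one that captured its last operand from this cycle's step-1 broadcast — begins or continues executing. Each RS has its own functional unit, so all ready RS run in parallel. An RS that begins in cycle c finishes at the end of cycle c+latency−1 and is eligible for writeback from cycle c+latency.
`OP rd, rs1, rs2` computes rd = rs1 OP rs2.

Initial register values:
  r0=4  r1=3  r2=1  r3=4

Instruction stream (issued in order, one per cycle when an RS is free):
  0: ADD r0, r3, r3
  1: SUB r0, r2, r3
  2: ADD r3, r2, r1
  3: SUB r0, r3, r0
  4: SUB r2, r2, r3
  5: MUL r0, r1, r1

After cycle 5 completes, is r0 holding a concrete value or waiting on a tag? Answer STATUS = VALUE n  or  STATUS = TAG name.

c1: issue ADD r0<-Add1 | r0:Add1,r1:3,r2:1,r3:4
c2: issue SUB r0<-Add2 | r0:Add2,r1:3,r2:1,r3:4
c3: CDB Add1=8; issue ADD r3<-Add1 | r0:Add2,r1:3,r2:1,r3:Add1
c4: CDB Add2=-3; issue SUB r0<-Add2 | r0:Add2,r1:3,r2:1,r3:Add1
c5: CDB Add1=4; issue SUB r2<-Add1 | r0:Add2,r1:3,r2:Add1,r3:4

STATUS = TAG Add2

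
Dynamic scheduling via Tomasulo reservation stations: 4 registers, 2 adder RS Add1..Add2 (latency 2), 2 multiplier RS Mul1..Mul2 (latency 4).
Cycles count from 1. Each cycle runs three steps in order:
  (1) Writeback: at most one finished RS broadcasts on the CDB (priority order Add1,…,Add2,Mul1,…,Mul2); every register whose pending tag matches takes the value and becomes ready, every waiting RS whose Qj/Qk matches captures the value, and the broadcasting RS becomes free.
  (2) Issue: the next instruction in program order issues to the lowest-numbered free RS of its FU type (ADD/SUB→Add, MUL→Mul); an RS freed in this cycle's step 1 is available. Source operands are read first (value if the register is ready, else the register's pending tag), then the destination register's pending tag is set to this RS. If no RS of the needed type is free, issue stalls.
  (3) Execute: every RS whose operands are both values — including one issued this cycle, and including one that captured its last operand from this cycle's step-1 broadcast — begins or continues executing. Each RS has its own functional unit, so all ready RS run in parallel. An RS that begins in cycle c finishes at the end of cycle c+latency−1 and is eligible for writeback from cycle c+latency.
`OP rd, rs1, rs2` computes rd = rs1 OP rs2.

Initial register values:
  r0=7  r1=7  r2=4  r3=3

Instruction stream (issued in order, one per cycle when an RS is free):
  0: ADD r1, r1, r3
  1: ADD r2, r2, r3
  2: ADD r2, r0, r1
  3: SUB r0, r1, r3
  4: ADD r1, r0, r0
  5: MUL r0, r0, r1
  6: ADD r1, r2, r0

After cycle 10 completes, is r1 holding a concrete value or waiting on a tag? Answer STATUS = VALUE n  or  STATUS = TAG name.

c1: issue ADD r1<-Add1 | r0:7,r1:Add1,r2:4,r3:3
c2: issue ADD r2<-Add2 | r0:7,r1:Add1,r2:Add2,r3:3
c3: CDB Add1=10; issue ADD r2<-Add1 | r0:7,r1:10,r2:Add1,r3:3
c4: CDB Add2=7; issue SUB r0<-Add2 | r0:Add2,r1:10,r2:Add1,r3:3
c5: CDB Add1=17; issue ADD r1<-Add1 | r0:Add2,r1:Add1,r2:17,r3:3
c6: CDB Add2=7; issue MUL r0<-Mul1 | r0:Mul1,r1:Add1,r2:17,r3:3
c7: issue ADD r1<-Add2 | r0:Mul1,r1:Add2,r2:17,r3:3
c8: CDB Add1=14 | r0:Mul1,r1:Add2,r2:17,r3:3
c9: - | r0:Mul1,r1:Add2,r2:17,r3:3
c10: - | r0:Mul1,r1:Add2,r2:17,r3:3

STATUS = TAG Add2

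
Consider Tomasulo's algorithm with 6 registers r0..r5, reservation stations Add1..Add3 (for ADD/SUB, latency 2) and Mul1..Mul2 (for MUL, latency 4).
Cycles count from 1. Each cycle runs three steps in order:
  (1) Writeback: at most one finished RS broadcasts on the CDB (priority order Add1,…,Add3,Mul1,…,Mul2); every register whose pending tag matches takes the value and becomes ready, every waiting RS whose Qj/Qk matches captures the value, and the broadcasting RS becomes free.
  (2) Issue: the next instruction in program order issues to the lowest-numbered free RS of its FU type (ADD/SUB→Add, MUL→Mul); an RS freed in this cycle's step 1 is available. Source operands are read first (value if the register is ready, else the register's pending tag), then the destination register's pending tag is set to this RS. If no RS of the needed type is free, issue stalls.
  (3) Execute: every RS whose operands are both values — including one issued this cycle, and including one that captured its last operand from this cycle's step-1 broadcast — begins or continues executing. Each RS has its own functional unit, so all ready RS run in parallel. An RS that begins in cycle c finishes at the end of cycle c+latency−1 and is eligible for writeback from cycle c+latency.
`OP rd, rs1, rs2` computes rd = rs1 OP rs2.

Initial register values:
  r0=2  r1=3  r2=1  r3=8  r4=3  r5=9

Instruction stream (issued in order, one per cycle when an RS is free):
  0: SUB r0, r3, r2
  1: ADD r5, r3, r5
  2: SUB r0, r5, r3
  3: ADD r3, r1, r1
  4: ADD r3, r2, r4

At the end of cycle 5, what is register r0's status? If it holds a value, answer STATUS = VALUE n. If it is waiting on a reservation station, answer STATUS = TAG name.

STATUS = TAG Add1

c1: issue SUB r0<-Add1 | r0:Add1,r1:3,r2:1,r3:8,r4:3,r5:9
c2: issue ADD r5<-Add2 | r0:Add1,r1:3,r2:1,r3:8,r4:3,r5:Add2
c3: CDB Add1=7; issue SUB r0<-Add1 | r0:Add1,r1:3,r2:1,r3:8,r4:3,r5:Add2
c4: CDB Add2=17; issue ADD r3<-Add2 | r0:Add1,r1:3,r2:1,r3:Add2,r4:3,r5:17
c5: issue ADD r3<-Add3 | r0:Add1,r1:3,r2:1,r3:Add3,r4:3,r5:17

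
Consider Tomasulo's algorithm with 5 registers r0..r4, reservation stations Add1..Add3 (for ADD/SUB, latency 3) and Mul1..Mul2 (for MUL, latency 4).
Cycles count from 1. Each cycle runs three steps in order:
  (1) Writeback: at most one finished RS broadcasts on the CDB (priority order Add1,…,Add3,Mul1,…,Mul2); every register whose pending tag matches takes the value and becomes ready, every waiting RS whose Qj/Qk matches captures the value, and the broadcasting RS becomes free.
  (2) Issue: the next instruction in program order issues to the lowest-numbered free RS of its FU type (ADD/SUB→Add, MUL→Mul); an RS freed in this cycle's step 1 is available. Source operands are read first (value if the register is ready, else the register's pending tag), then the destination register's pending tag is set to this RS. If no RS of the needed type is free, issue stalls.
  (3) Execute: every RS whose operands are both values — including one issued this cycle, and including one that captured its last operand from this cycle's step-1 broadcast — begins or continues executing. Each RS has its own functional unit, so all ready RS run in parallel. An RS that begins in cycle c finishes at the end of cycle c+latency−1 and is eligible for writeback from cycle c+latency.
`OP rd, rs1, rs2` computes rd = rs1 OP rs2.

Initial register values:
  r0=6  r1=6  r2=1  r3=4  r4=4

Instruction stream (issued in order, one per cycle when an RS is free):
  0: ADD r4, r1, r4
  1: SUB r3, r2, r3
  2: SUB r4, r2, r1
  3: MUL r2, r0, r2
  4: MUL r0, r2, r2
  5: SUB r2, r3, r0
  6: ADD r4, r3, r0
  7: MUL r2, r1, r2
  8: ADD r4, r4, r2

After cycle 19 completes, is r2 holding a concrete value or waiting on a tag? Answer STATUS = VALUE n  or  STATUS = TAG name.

STATUS = VALUE -234

  c1: issue ADD r4<-Add1  regs: r0:6,r1:6,r2:1,r3:4,r4:Add1
  c2: issue SUB r3<-Add2  regs: r0:6,r1:6,r2:1,r3:Add2,r4:Add1
  c3: issue SUB r4<-Add3  regs: r0:6,r1:6,r2:1,r3:Add2,r4:Add3
  c4: CDB Add1=10; issue MUL r2<-Mul1  regs: r0:6,r1:6,r2:Mul1,r3:Add2,r4:Add3
  c5: CDB Add2=-3; issue MUL r0<-Mul2  regs: r0:Mul2,r1:6,r2:Mul1,r3:-3,r4:Add3
  c6: CDB Add3=-5; issue SUB r2<-Add1  regs: r0:Mul2,r1:6,r2:Add1,r3:-3,r4:-5
  c7: issue ADD r4<-Add2  regs: r0:Mul2,r1:6,r2:Add1,r3:-3,r4:Add2
  c8: CDB Mul1=6; issue MUL r2<-Mul1  regs: r0:Mul2,r1:6,r2:Mul1,r3:-3,r4:Add2
  c9: issue ADD r4<-Add3  regs: r0:Mul2,r1:6,r2:Mul1,r3:-3,r4:Add3
  c10: -  regs: r0:Mul2,r1:6,r2:Mul1,r3:-3,r4:Add3
  c11: -  regs: r0:Mul2,r1:6,r2:Mul1,r3:-3,r4:Add3
  c12: CDB Mul2=36  regs: r0:36,r1:6,r2:Mul1,r3:-3,r4:Add3
  c13: -  regs: r0:36,r1:6,r2:Mul1,r3:-3,r4:Add3
  c14: -  regs: r0:36,r1:6,r2:Mul1,r3:-3,r4:Add3
  c15: CDB Add1=-39  regs: r0:36,r1:6,r2:Mul1,r3:-3,r4:Add3
  c16: CDB Add2=33  regs: r0:36,r1:6,r2:Mul1,r3:-3,r4:Add3
  c17: -  regs: r0:36,r1:6,r2:Mul1,r3:-3,r4:Add3
  c18: -  regs: r0:36,r1:6,r2:Mul1,r3:-3,r4:Add3
  c19: CDB Mul1=-234  regs: r0:36,r1:6,r2:-234,r3:-3,r4:Add3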